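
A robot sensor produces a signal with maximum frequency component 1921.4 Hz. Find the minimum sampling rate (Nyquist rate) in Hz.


f_s,min = 2*f_max = 2*1921.4 = 3842.8000

3842.8000 Hz


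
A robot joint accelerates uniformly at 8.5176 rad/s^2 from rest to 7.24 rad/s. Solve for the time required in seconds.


t = delta_omega / alpha = 7.24 / 8.5176 = 0.8500

0.8500 s


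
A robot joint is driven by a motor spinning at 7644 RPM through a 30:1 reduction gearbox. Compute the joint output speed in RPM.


omega_joint = omega_motor / N = 7644 / 30 = 254.8000

254.8000 RPM


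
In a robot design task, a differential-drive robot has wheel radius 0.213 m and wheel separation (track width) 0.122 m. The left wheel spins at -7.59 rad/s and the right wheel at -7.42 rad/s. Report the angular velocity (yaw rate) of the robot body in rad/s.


omega = r*(wR - wL)/L = 0.213*(-7.42 - (-7.59))/0.122 = 0.2968

0.2968 rad/s


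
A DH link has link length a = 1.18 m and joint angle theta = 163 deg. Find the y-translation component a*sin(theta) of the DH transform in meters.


a*sin(theta) = 1.18*sin(163 deg) = 0.3450

0.3450 m


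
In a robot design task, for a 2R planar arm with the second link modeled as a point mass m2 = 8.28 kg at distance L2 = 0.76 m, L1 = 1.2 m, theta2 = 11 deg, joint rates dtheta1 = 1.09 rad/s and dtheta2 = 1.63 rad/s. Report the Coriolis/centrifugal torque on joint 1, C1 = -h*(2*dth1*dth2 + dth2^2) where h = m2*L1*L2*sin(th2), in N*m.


h = m2*L1*L2*sin(th2) = 8.28*1.2*0.76*sin(11 deg) = 1.440867
C1 = -h*(2*1.09*1.63 + 1.63^2) = -1.440867*6.2103 = -8.9482

-8.9482 N*m


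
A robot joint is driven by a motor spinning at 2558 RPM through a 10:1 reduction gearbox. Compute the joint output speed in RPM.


omega_joint = omega_motor / N = 2558 / 10 = 255.8000

255.8000 RPM


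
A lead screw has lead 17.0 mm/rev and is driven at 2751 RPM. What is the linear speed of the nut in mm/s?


v = lead * (RPM/60) = 17.0*2751/60 = 779.4500

779.4500 mm/s


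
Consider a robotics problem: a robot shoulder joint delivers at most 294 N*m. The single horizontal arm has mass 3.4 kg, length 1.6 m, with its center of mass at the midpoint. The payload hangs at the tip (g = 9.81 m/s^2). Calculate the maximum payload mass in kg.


tau_arm = m_arm*g*(L/2) = 3.4*9.81*1.6/2 = 26.6832 N*m
tau_payload = tau_max - tau_arm = 294 - 26.6832 = 267.3168
m_payload = tau_payload / (g*L) = 267.3168 / (9.81*1.6) = 17.0309

17.0309 kg


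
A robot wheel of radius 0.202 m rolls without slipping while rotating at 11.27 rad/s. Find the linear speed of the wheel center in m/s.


v = omega * r = 11.27 * 0.202 = 2.2765

2.2765 m/s


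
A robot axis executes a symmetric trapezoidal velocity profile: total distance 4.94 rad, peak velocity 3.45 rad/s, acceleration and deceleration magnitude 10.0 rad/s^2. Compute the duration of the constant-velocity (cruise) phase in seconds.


t_acc = v/a = 0.345000 s, d_acc = v^2/(2a) = 0.595125 rad each
d_cruise = 4.94 - 2*0.595125 = 3.749750 rad
t_cruise = d_cruise/v = 3.749750/3.45 = 1.0869

1.0869 s


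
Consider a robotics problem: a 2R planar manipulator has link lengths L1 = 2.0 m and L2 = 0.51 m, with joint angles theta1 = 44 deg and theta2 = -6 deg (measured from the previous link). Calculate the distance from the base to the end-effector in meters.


x = L1*cos(th1) + L2*cos(th1+th2) = 1.840565
y = L1*sin(th1) + L2*sin(th1+th2) = 1.703304
d = sqrt(x^2 + y^2) = sqrt(3.387680 + 2.901245) = 2.5078

2.5078 m


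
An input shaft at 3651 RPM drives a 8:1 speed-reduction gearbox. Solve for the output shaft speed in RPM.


omega_out = omega_in / N = 3651 / 8 = 456.3750

456.3750 RPM


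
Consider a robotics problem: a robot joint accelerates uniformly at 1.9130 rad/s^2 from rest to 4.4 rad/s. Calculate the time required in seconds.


t = delta_omega / alpha = 4.4 / 1.9130 = 2.3001

2.3001 s


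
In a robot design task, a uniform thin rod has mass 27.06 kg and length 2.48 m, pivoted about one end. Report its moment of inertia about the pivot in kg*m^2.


I = (1/3)*m*L^2 = (1/3)*27.06*2.48^2 = 55.4766

55.4766 kg*m^2


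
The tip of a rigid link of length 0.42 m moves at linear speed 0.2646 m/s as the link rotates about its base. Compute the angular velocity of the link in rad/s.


omega = v / L = 0.2646 / 0.42 = 0.6300

0.6300 rad/s


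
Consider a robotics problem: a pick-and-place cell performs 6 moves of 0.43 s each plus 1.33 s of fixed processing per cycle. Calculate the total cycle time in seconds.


T = 6*0.43 + 1.33 = 3.9100

3.9100 s


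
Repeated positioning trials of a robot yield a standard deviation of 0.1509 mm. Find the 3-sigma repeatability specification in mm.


repeatability = 3*sigma = 3*0.1509 = 0.4527

0.4527 mm


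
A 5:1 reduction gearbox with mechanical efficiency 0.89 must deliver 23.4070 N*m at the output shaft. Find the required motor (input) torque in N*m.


tau_in = tau_out / (N * eta) = 23.4070 / (5 * 0.89) = 5.2600

5.2600 N*m


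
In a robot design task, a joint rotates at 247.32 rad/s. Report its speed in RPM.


RPM = 247.32 * 60/(2*pi) = 2361.7320

2361.7320 RPM


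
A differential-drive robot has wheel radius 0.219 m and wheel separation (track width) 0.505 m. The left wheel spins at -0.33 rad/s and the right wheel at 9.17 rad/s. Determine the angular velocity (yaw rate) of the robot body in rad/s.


omega = r*(wR - wL)/L = 0.219*(9.17 - (-0.33))/0.505 = 4.1198

4.1198 rad/s


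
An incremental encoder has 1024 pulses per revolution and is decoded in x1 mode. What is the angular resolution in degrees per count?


resolution = 360 / (PPR * 1) = 360 / 1024 = 0.3516

0.3516 degrees


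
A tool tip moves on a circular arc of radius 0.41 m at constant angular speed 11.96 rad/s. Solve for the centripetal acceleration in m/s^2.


a_c = omega^2 * r = 11.96^2 * 0.41 = 58.6471

58.6471 m/s^2


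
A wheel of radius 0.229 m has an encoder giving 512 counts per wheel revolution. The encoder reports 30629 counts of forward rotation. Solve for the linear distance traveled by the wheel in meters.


revs = 30629/512 = 59.822266
d = revs * 2*pi*r = 59.822266 * 2*pi*0.229 = 86.0752

86.0752 m


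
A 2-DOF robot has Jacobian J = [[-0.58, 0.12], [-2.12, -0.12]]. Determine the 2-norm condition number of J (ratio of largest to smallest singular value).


JJ^T eigenvalues: trace(JJ^T) = 4.8596, det(JJ^T) = det(J)^2 = 0.10497600
s_max^2 = (4.8596 + sqrt(23.19580816))/2 = 4.83790134
s_min^2 = (4.8596 - sqrt(23.19580816))/2 = 0.02169866
kappa = s_max/s_min = sqrt(4.83790134/0.02169866) = 14.9318

14.9318


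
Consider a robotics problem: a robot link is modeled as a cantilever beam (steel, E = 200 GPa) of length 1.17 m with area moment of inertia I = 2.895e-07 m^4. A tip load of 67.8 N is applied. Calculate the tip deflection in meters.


delta = F*L^3/(3*E*I) = 67.8*1.17^3/(3*2.000e+11*2.895e-07)
      = 108.5893614/173700 = 6.2515e-04

6.2515e-04 m


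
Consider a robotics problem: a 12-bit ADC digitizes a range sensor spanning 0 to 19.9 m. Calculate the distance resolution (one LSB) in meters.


res = range / 2^n = 19.9/2^12 = 19.9/4096 = 0.0049

0.0049 m


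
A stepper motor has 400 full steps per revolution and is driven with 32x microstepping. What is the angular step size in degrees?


step = 360/(400*32) = 360/12800 = 0.0281

0.0281 degrees


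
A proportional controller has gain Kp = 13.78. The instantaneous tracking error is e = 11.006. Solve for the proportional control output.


u_P = Kp * e = 13.78 * 11.006 = 151.6627

151.6627


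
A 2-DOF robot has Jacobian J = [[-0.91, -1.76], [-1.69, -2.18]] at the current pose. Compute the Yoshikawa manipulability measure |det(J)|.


det(J) = -0.91*-2.18 - (-1.76)*(-1.69) = -0.9906
|det(J)| = 0.9906

0.9906


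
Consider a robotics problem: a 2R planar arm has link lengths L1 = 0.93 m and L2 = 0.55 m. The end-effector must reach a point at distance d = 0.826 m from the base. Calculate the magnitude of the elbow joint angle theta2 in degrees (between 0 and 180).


cos(th2) = (d^2 - L1^2 - L2^2)/(2*L1*L2) = (0.826^2 - 0.93^2 - 0.55^2)/(2*0.93*0.55) = -0.47421701
th2 = acos(-0.47421701) = 118.3084 deg

118.3084 degrees


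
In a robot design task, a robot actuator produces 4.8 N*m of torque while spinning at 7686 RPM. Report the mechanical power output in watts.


omega = 7686 * 2*pi/60 = 804.876038 rad/s
P = tau * omega = 4.8 * 804.876038 = 3863.4050

3863.4050 W


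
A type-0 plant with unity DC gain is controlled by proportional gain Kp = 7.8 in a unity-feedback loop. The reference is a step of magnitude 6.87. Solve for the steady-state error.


e_ss = R/(1 + Kp) = 6.87/(1 + 7.8) = 6.87/8.8000 = 0.7807

0.7807


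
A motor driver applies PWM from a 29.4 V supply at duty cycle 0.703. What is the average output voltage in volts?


V_avg = V_supply * D = 29.4*0.703 = 20.6682

20.6682 V


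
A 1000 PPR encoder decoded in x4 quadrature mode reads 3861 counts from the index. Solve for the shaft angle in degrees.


angle = counts * 360 / (PPR*4) = 3861 * 360 / 4000 = 347.4900

347.4900 degrees


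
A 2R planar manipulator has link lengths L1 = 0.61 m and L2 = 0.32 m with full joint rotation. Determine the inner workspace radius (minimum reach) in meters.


r_min = |L1 - L2| = |0.61 - 0.32| = 0.2900

0.2900 m


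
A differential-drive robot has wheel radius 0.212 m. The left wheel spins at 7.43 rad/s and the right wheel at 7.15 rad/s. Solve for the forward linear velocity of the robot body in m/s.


v = r*(wR + wL)/2 = 0.212*(7.15 + 7.43)/2 = 1.5455

1.5455 m/s


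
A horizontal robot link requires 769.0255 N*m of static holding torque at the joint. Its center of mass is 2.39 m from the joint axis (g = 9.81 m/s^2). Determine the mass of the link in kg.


m = tau / (g*L) = 769.0255 / (9.81 * 2.39) = 32.8000

32.8000 kg


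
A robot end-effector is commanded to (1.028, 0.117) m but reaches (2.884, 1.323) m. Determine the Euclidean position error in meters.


dx = 2.884 - (1.028) = 1.8560, dy = 1.323 - (0.117) = 1.2060
err = sqrt(3.444736 + 1.454436) = 2.2134

2.2134 m


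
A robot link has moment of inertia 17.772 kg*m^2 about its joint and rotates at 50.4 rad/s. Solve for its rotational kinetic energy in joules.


KE = (1/2)*I*omega^2 = 0.5*17.772*50.4^2 = 22571.8618

22571.8618 J


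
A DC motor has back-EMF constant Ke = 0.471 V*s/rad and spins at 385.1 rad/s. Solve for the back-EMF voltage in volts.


V_emf = Ke * omega = 0.471*385.1 = 181.3821

181.3821 V


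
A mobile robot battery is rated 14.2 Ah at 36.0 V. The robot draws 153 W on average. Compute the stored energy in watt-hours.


E = capacity * V = 14.2*36.0 = 511.2000

511.2000 Wh


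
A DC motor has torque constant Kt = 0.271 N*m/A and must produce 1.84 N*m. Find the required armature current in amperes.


I = tau / Kt = 1.84/0.271 = 6.7897

6.7897 A


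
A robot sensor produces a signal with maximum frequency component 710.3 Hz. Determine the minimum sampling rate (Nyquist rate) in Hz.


f_s,min = 2*f_max = 2*710.3 = 1420.6000

1420.6000 Hz


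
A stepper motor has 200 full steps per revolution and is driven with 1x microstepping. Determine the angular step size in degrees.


step = 360/(200*1) = 360/200 = 1.8000

1.8000 degrees


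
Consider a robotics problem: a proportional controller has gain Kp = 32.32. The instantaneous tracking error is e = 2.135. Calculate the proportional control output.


u_P = Kp * e = 32.32 * 2.135 = 69.0032

69.0032


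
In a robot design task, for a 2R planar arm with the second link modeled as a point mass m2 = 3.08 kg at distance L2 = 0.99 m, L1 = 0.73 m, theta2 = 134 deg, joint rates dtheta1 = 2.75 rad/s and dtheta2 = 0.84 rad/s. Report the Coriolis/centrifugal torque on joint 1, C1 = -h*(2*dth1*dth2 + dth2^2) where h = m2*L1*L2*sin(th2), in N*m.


h = m2*L1*L2*sin(th2) = 3.08*0.73*0.99*sin(134 deg) = 1.601190
C1 = -h*(2*2.75*0.84 + 0.84^2) = -1.601190*5.3256 = -8.5273

-8.5273 N*m


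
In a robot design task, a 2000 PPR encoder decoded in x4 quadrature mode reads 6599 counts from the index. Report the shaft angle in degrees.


angle = counts * 360 / (PPR*4) = 6599 * 360 / 8000 = 296.9550

296.9550 degrees


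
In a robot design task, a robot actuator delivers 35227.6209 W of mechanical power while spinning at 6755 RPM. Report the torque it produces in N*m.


omega = 6755 * 2*pi/60 = 707.381946 rad/s
tau = P / omega = 35227.6209 / 707.381946 = 49.8000

49.8000 N*m


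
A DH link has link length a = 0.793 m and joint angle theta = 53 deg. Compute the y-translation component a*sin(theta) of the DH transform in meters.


a*sin(theta) = 0.793*sin(53 deg) = 0.6333

0.6333 m


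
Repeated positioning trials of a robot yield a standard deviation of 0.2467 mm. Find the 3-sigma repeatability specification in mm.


repeatability = 3*sigma = 3*0.2467 = 0.7401

0.7401 mm


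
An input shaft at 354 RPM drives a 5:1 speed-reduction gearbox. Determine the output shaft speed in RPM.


omega_out = omega_in / N = 354 / 5 = 70.8000

70.8000 RPM


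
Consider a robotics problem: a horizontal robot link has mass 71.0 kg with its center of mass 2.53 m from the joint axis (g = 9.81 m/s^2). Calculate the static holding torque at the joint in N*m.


tau = m*g*L = 71.0 * 9.81 * 2.53 = 1762.1703

1762.1703 N*m


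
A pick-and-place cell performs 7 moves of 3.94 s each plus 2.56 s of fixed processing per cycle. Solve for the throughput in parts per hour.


T_cycle = 7*3.94 + 2.56 = 30.1400 s
rate = 3600/T = 119.4426

119.4426 parts/hour


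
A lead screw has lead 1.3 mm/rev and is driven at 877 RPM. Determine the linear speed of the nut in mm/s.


v = lead * (RPM/60) = 1.3*877/60 = 19.0017

19.0017 mm/s


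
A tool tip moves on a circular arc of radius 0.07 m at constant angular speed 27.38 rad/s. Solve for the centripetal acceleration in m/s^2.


a_c = omega^2 * r = 27.38^2 * 0.07 = 52.4765

52.4765 m/s^2


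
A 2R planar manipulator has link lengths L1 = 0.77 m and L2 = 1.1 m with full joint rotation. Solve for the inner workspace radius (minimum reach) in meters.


r_min = |L1 - L2| = |0.77 - 1.1| = 0.3300

0.3300 m


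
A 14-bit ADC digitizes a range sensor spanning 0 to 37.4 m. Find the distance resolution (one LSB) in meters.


res = range / 2^n = 37.4/2^14 = 37.4/16384 = 0.0023

0.0023 m


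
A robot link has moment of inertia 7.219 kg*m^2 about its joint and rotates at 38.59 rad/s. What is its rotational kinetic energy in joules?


KE = (1/2)*I*omega^2 = 0.5*7.219*38.59^2 = 5375.2244

5375.2244 J


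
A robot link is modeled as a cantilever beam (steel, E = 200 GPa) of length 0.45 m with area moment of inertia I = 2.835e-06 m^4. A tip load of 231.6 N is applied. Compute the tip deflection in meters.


delta = F*L^3/(3*E*I) = 231.6*0.45^3/(3*2.000e+11*2.835e-06)
      = 21.10455/1701000 = 1.2407e-05

1.2407e-05 m


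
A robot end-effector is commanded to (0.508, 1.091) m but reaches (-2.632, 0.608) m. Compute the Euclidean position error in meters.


dx = -2.632 - (0.508) = -3.1400, dy = 0.608 - (1.091) = -0.4830
err = sqrt(9.859600 + 0.233289) = 3.1769

3.1769 m


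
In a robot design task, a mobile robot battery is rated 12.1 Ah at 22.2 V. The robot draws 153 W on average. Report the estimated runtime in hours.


E = 12.1*22.2 = 268.6200 Wh
t = E/P = 268.6200/153 = 1.7557

1.7557 hours


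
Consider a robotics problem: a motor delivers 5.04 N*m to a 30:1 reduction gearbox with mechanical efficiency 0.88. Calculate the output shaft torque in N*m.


tau_out = tau_in * N * eta = 5.04 * 30 * 0.88 = 133.0560

133.0560 N*m


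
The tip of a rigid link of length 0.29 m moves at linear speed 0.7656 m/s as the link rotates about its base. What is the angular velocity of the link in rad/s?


omega = v / L = 0.7656 / 0.29 = 2.6400

2.6400 rad/s


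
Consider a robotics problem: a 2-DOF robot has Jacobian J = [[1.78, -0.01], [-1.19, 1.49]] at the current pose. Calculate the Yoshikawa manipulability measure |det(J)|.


det(J) = 1.78*1.49 - (-0.01)*(-1.19) = 2.6403
|det(J)| = 2.6403

2.6403


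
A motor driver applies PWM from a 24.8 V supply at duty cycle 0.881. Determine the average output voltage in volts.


V_avg = V_supply * D = 24.8*0.881 = 21.8488

21.8488 V


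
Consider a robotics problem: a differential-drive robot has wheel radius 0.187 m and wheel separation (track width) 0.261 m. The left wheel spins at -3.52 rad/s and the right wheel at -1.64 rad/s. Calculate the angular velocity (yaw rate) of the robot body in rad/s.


omega = r*(wR - wL)/L = 0.187*(-1.64 - (-3.52))/0.261 = 1.3470

1.3470 rad/s


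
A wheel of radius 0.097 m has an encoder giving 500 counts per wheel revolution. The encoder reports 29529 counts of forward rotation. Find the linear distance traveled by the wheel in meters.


revs = 29529/500 = 59.058000
d = revs * 2*pi*r = 59.058000 * 2*pi*0.097 = 35.9940

35.9940 m


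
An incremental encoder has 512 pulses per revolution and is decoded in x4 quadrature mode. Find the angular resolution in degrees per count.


resolution = 360 / (PPR * 4) = 360 / 2048 = 0.1758

0.1758 degrees


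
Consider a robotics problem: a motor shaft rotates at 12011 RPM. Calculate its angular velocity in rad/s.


omega = 12011 * 2*pi/60 = 1257.7890

1257.7890 rad/s


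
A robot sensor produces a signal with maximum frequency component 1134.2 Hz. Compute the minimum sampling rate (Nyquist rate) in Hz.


f_s,min = 2*f_max = 2*1134.2 = 2268.4000

2268.4000 Hz


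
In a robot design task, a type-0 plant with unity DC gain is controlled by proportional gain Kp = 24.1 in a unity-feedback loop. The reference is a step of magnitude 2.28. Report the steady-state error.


e_ss = R/(1 + Kp) = 2.28/(1 + 24.1) = 2.28/25.1000 = 0.0908

0.0908


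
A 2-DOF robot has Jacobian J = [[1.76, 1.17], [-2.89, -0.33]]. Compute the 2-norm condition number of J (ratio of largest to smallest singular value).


JJ^T eigenvalues: trace(JJ^T) = 12.9275, det(JJ^T) = det(J)^2 = 7.84280025
s_max^2 = (12.9275 + sqrt(135.74905525))/2 = 12.28931983
s_min^2 = (12.9275 - sqrt(135.74905525))/2 = 0.63818017
kappa = s_max/s_min = sqrt(12.28931983/0.63818017) = 4.3883

4.3883


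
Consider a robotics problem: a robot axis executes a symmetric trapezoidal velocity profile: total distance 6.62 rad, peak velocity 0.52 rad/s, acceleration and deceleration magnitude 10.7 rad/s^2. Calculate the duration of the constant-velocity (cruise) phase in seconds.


t_acc = v/a = 0.048598 s, d_acc = v^2/(2a) = 0.012636 rad each
d_cruise = 6.62 - 2*0.012636 = 6.594728 rad
t_cruise = d_cruise/v = 6.594728/0.52 = 12.6822

12.6822 s


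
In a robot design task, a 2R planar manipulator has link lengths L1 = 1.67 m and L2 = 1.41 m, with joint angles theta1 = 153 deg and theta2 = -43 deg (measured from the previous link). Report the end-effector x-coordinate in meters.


x = L1*cos(th1) + L2*cos(th1+th2) = 1.67*cos(153 deg) + 1.41*cos(110 deg) = -1.9702

-1.9702 m


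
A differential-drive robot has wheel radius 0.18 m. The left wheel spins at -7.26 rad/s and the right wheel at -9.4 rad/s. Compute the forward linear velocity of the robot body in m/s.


v = r*(wR + wL)/2 = 0.18*(-9.4 + -7.26)/2 = -1.4994

-1.4994 m/s


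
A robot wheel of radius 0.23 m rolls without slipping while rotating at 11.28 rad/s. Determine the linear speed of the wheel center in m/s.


v = omega * r = 11.28 * 0.23 = 2.5944

2.5944 m/s


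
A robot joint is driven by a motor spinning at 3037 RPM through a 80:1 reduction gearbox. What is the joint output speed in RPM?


omega_joint = omega_motor / N = 3037 / 80 = 37.9625

37.9625 RPM


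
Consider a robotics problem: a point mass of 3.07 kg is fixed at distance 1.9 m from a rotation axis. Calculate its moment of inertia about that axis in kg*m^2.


I = m*r^2 = 3.07*1.9^2 = 11.0827

11.0827 kg*m^2


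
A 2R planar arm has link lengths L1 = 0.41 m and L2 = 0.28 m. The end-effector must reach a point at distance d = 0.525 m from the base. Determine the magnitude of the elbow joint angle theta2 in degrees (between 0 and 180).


cos(th2) = (d^2 - L1^2 - L2^2)/(2*L1*L2) = (0.525^2 - 0.41^2 - 0.28^2)/(2*0.41*0.28) = 0.12685105
th2 = acos(0.12685105) = 82.7123 deg

82.7123 degrees


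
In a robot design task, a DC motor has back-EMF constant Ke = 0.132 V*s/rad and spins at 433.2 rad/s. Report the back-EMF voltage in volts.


V_emf = Ke * omega = 0.132*433.2 = 57.1824

57.1824 V


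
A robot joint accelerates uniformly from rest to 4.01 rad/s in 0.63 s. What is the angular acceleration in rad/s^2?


alpha = delta_omega / t = 4.01 / 0.63 = 6.3651

6.3651 rad/s^2


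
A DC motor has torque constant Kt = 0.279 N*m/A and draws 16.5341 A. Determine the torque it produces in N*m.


tau = Kt * I = 0.279*16.5341 = 4.6130

4.6130 N*m


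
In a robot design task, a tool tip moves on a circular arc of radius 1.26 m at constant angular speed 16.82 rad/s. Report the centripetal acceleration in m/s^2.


a_c = omega^2 * r = 16.82^2 * 1.26 = 356.4696

356.4696 m/s^2


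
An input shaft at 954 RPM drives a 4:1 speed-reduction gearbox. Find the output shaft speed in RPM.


omega_out = omega_in / N = 954 / 4 = 238.5000

238.5000 RPM


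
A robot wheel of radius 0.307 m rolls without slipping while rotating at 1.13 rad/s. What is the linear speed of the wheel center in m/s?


v = omega * r = 1.13 * 0.307 = 0.3469

0.3469 m/s


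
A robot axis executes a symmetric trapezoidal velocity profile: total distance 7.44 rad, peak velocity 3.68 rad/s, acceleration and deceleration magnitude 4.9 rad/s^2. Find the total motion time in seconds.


t_acc = v/a = 3.68/4.9 = 0.751020 s
d_acc = v^2/(2a) = 1.381878 rad (each ramp)
d_cruise = 7.44 - 2*1.381878 = 4.676244 rad
t_cruise = 4.676244/3.68 = 1.270718 s
t_total = 2*0.751020 + 1.270718 = 2.7728

2.7728 s


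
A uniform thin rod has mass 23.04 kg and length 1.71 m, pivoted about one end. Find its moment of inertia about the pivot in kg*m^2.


I = (1/3)*m*L^2 = (1/3)*23.04*1.71^2 = 22.4571

22.4571 kg*m^2


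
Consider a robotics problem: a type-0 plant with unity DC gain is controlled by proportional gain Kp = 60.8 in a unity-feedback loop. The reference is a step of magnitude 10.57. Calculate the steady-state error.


e_ss = R/(1 + Kp) = 10.57/(1 + 60.8) = 10.57/61.8000 = 0.1710

0.1710


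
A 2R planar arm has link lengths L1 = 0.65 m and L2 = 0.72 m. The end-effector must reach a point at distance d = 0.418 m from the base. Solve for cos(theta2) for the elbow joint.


cos(th2) = (d^2 - L1^2 - L2^2)/(2*L1*L2) = (0.418^2 - 0.65^2 - 0.72^2)/(2*0.65*0.72) = -0.8186

-0.8186


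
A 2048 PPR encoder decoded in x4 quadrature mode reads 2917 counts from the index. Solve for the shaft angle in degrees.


angle = counts * 360 / (PPR*4) = 2917 * 360 / 8192 = 128.1885

128.1885 degrees


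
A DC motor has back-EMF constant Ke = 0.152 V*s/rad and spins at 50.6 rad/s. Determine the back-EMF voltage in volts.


V_emf = Ke * omega = 0.152*50.6 = 7.6912

7.6912 V


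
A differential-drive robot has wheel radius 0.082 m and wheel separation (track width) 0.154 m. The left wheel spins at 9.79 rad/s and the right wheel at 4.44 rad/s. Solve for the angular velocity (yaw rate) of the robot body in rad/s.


omega = r*(wR - wL)/L = 0.082*(4.44 - (9.79))/0.154 = -2.8487

-2.8487 rad/s


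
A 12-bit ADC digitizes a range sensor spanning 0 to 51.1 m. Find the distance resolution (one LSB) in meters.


res = range / 2^n = 51.1/2^12 = 51.1/4096 = 0.0125

0.0125 m


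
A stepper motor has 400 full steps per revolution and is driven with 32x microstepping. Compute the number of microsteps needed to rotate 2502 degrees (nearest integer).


step_size = 360/(400*32) = 360/12800 = 0.028125 deg
n = 2502/(360/12800) = 2502*12800/360 = 88960

88960 steps


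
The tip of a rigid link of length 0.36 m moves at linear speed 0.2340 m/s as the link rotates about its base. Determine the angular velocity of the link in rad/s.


omega = v / L = 0.2340 / 0.36 = 0.6500

0.6500 rad/s


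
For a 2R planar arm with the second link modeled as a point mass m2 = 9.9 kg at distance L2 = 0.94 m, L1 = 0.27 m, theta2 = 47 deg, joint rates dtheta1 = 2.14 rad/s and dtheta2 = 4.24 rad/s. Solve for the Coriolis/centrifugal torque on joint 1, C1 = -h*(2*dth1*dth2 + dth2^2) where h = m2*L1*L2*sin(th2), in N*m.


h = m2*L1*L2*sin(th2) = 9.9*0.27*0.94*sin(47 deg) = 1.837614
C1 = -h*(2*2.14*4.24 + 4.24^2) = -1.837614*36.1248 = -66.3834

-66.3834 N*m


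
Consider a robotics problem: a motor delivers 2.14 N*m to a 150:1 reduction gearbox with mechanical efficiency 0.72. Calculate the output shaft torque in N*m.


tau_out = tau_in * N * eta = 2.14 * 150 * 0.72 = 231.1200

231.1200 N*m


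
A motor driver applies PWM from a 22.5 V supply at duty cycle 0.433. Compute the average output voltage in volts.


V_avg = V_supply * D = 22.5*0.433 = 9.7425

9.7425 V


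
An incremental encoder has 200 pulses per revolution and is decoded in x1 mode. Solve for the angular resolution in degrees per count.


resolution = 360 / (PPR * 1) = 360 / 200 = 1.8000

1.8000 degrees


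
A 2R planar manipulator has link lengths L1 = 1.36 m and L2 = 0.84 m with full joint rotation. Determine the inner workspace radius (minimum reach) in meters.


r_min = |L1 - L2| = |1.36 - 0.84| = 0.5200

0.5200 m


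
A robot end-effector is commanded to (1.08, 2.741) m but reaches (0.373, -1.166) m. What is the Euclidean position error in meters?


dx = 0.373 - (1.08) = -0.7070, dy = -1.166 - (2.741) = -3.9070
err = sqrt(0.499849 + 15.264649) = 3.9705

3.9705 m


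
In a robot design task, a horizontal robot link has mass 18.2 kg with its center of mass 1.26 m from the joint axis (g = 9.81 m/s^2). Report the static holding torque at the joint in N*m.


tau = m*g*L = 18.2 * 9.81 * 1.26 = 224.9629

224.9629 N*m


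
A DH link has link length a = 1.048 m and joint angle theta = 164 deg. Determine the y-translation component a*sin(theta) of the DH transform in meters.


a*sin(theta) = 1.048*sin(164 deg) = 0.2889

0.2889 m


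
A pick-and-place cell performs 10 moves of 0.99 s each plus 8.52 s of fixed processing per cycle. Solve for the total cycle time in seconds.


T = 10*0.99 + 8.52 = 18.4200

18.4200 s


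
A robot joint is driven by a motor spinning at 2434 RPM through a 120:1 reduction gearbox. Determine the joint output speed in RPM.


omega_joint = omega_motor / N = 2434 / 120 = 20.2833

20.2833 RPM


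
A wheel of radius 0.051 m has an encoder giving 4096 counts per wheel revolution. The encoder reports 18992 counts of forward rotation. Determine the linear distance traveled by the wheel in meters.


revs = 18992/4096 = 4.636719
d = revs * 2*pi*r = 4.636719 * 2*pi*0.051 = 1.4858

1.4858 m


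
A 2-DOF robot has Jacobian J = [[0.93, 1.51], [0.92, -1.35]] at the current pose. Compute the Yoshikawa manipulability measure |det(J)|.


det(J) = 0.93*-1.35 - (1.51)*(0.92) = -2.6447
|det(J)| = 2.6447

2.6447


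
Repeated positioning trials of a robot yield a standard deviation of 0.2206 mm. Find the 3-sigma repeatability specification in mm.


repeatability = 3*sigma = 3*0.2206 = 0.6618

0.6618 mm


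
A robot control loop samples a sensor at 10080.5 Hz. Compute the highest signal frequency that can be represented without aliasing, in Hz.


f_max = f_s/2 = 10080.5/2 = 5040.2500

5040.2500 Hz


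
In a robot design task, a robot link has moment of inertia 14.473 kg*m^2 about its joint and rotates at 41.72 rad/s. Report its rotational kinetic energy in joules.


KE = (1/2)*I*omega^2 = 0.5*14.473*41.72^2 = 12595.5509

12595.5509 J


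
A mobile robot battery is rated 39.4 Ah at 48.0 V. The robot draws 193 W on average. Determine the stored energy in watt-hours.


E = capacity * V = 39.4*48.0 = 1891.2000

1891.2000 Wh


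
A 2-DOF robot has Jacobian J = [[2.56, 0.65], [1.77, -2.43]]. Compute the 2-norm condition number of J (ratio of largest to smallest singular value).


JJ^T eigenvalues: trace(JJ^T) = 16.0139, det(JJ^T) = det(J)^2 = 54.33606369
s_max^2 = (16.0139 + sqrt(39.10073845))/2 = 11.13347916
s_min^2 = (16.0139 - sqrt(39.10073845))/2 = 4.88042084
kappa = s_max/s_min = sqrt(11.13347916/4.88042084) = 1.5104

1.5104


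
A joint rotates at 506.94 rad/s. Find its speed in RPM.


RPM = 506.94 * 60/(2*pi) = 4840.9204

4840.9204 RPM


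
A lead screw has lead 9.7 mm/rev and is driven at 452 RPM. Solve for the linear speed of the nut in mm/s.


v = lead * (RPM/60) = 9.7*452/60 = 73.0733

73.0733 mm/s


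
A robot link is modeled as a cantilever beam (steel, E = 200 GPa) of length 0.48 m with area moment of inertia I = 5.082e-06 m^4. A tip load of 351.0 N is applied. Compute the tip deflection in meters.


delta = F*L^3/(3*E*I) = 351.0*0.48^3/(3*2.000e+11*5.082e-06)
      = 38.817792/3049200 = 1.2730e-05

1.2730e-05 m


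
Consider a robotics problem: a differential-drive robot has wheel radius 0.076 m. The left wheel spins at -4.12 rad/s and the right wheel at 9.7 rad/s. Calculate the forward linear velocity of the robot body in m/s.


v = r*(wR + wL)/2 = 0.076*(9.7 + -4.12)/2 = 0.2120

0.2120 m/s


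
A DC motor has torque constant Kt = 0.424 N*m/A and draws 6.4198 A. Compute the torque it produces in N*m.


tau = Kt * I = 0.424*6.4198 = 2.7220

2.7220 N*m


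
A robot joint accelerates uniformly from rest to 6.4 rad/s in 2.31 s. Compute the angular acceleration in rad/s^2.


alpha = delta_omega / t = 6.4 / 2.31 = 2.7706

2.7706 rad/s^2


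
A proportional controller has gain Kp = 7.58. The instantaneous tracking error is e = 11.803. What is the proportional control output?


u_P = Kp * e = 7.58 * 11.803 = 89.4667

89.4667


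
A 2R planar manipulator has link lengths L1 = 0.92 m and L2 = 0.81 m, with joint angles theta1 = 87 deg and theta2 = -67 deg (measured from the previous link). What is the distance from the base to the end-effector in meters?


x = L1*cos(th1) + L2*cos(th1+th2) = 0.809300
y = L1*sin(th1) + L2*sin(th1+th2) = 1.195775
d = sqrt(x^2 + y^2) = sqrt(0.654966 + 1.429878) = 1.4439

1.4439 m


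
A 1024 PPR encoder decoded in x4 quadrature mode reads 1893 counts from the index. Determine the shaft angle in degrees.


angle = counts * 360 / (PPR*4) = 1893 * 360 / 4096 = 166.3770

166.3770 degrees


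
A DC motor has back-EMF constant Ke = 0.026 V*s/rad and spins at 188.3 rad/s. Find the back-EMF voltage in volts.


V_emf = Ke * omega = 0.026*188.3 = 4.8958

4.8958 V


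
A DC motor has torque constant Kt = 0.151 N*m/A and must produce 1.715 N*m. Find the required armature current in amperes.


I = tau / Kt = 1.715/0.151 = 11.3576

11.3576 A


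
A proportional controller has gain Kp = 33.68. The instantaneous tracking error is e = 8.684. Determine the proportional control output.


u_P = Kp * e = 33.68 * 8.684 = 292.4771

292.4771


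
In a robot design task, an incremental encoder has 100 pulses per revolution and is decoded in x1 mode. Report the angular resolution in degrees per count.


resolution = 360 / (PPR * 1) = 360 / 100 = 3.6000

3.6000 degrees


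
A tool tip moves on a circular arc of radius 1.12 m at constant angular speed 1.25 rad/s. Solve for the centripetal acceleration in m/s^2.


a_c = omega^2 * r = 1.25^2 * 1.12 = 1.7500

1.7500 m/s^2


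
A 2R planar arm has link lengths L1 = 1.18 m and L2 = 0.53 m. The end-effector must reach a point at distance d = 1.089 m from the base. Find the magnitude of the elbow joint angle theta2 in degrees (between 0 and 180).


cos(th2) = (d^2 - L1^2 - L2^2)/(2*L1*L2) = (1.089^2 - 1.18^2 - 0.53^2)/(2*1.18*0.53) = -0.38965382
th2 = acos(-0.38965382) = 112.9330 deg

112.9330 degrees


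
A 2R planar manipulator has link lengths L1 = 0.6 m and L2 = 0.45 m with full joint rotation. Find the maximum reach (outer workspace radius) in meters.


r_max = L1 + L2 = 0.6 + 0.45 = 1.0500

1.0500 m


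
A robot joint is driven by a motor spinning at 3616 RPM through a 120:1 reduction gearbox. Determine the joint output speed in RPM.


omega_joint = omega_motor / N = 3616 / 120 = 30.1333

30.1333 RPM


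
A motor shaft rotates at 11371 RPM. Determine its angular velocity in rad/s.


omega = 11371 * 2*pi/60 = 1190.7683

1190.7683 rad/s


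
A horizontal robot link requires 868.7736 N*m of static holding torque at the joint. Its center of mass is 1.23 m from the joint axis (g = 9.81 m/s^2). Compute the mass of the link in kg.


m = tau / (g*L) = 868.7736 / (9.81 * 1.23) = 72.0000

72.0000 kg


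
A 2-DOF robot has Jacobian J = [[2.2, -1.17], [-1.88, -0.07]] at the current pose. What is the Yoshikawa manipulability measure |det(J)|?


det(J) = 2.2*-0.07 - (-1.17)*(-1.88) = -2.3536
|det(J)| = 2.3536

2.3536


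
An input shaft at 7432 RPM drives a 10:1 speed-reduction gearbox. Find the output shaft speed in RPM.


omega_out = omega_in / N = 7432 / 10 = 743.2000

743.2000 RPM


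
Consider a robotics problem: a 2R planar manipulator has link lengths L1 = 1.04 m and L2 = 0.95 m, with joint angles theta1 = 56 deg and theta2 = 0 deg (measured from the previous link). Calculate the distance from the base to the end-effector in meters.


x = L1*cos(th1) + L2*cos(th1+th2) = 1.112794
y = L1*sin(th1) + L2*sin(th1+th2) = 1.649785
d = sqrt(x^2 + y^2) = sqrt(1.238310 + 2.721791) = 1.9900

1.9900 m


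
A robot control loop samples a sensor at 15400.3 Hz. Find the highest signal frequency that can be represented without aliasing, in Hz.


f_max = f_s/2 = 15400.3/2 = 7700.1500

7700.1500 Hz


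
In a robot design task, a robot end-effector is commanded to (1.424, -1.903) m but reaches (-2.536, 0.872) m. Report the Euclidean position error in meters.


dx = -2.536 - (1.424) = -3.9600, dy = 0.872 - (-1.903) = 2.7750
err = sqrt(15.681600 + 7.700625) = 4.8355

4.8355 m


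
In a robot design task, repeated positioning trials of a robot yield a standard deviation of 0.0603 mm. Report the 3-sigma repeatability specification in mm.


repeatability = 3*sigma = 3*0.0603 = 0.1809

0.1809 mm


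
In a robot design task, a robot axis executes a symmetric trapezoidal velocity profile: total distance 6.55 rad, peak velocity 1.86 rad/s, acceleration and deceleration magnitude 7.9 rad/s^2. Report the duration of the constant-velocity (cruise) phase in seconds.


t_acc = v/a = 0.235443 s, d_acc = v^2/(2a) = 0.218962 rad each
d_cruise = 6.55 - 2*0.218962 = 6.112076 rad
t_cruise = d_cruise/v = 6.112076/1.86 = 3.2861

3.2861 s


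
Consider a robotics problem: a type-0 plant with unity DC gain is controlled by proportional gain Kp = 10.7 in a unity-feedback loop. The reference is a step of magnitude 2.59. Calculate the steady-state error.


e_ss = R/(1 + Kp) = 2.59/(1 + 10.7) = 2.59/11.7000 = 0.2214

0.2214


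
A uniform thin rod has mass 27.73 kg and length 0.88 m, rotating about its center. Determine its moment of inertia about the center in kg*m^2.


I = (1/12)*m*L^2 = (1/12)*27.73*0.88^2 = 1.7895

1.7895 kg*m^2


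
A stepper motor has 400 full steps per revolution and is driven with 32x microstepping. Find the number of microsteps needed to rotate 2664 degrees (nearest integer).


step_size = 360/(400*32) = 360/12800 = 0.028125 deg
n = 2664/(360/12800) = 2664*12800/360 = 94720

94720 steps


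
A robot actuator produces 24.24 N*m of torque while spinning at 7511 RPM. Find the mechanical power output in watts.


omega = 7511 * 2*pi/60 = 786.550081 rad/s
P = tau * omega = 24.24 * 786.550081 = 19065.9740

19065.9740 W


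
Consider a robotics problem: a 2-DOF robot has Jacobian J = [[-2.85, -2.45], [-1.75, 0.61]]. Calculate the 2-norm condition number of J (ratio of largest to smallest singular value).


JJ^T eigenvalues: trace(JJ^T) = 17.5596, det(JJ^T) = det(J)^2 = 36.31267600
s_max^2 = (17.5596 + sqrt(163.08884816))/2 = 15.16511221
s_min^2 = (17.5596 - sqrt(163.08884816))/2 = 2.39448779
kappa = s_max/s_min = sqrt(15.16511221/2.39448779) = 2.5166

2.5166


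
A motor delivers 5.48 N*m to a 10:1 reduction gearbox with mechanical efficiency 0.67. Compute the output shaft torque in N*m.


tau_out = tau_in * N * eta = 5.48 * 10 * 0.67 = 36.7160

36.7160 N*m


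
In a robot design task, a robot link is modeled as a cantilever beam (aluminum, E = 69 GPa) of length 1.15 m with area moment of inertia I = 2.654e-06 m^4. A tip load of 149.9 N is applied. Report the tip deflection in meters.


delta = F*L^3/(3*E*I) = 149.9*1.15^3/(3*6.900e+10*2.654e-06)
      = 227.9791625/549378 = 4.1498e-04

4.1498e-04 m


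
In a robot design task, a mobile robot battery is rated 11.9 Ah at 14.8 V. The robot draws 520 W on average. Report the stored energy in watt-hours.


E = capacity * V = 11.9*14.8 = 176.1200

176.1200 Wh


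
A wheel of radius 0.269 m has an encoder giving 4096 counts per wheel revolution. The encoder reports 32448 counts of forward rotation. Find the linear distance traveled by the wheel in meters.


revs = 32448/4096 = 7.921875
d = revs * 2*pi*r = 7.921875 * 2*pi*0.269 = 13.3894

13.3894 m


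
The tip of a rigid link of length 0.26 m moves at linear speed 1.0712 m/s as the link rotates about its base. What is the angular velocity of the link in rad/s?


omega = v / L = 1.0712 / 0.26 = 4.1200

4.1200 rad/s


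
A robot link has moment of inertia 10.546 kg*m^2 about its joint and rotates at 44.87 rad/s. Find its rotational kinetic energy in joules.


KE = (1/2)*I*omega^2 = 0.5*10.546*44.87^2 = 10616.2200

10616.2200 J


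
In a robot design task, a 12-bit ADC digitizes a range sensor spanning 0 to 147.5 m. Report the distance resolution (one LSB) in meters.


res = range / 2^n = 147.5/2^12 = 147.5/4096 = 0.0360

0.0360 m


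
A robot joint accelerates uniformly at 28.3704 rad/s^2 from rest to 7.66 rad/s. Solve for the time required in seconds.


t = delta_omega / alpha = 7.66 / 28.3704 = 0.2700

0.2700 s


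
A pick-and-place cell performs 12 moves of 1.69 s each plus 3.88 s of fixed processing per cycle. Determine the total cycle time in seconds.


T = 12*1.69 + 3.88 = 24.1600

24.1600 s


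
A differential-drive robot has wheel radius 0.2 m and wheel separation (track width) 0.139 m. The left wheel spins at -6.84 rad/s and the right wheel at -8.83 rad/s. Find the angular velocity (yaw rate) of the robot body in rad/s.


omega = r*(wR - wL)/L = 0.2*(-8.83 - (-6.84))/0.139 = -2.8633

-2.8633 rad/s


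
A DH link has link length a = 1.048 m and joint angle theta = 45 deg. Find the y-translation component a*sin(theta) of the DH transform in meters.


a*sin(theta) = 1.048*sin(45 deg) = 0.7410

0.7410 m


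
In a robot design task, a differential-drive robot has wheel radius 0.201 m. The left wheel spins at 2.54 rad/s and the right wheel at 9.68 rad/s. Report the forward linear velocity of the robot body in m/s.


v = r*(wR + wL)/2 = 0.201*(9.68 + 2.54)/2 = 1.2281

1.2281 m/s


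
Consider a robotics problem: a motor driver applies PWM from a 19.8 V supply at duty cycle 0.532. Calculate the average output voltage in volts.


V_avg = V_supply * D = 19.8*0.532 = 10.5336

10.5336 V


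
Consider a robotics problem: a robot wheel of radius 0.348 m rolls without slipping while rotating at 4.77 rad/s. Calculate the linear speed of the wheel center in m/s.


v = omega * r = 4.77 * 0.348 = 1.6600

1.6600 m/s


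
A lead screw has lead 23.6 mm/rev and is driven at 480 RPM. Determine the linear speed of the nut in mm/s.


v = lead * (RPM/60) = 23.6*480/60 = 188.8000

188.8000 mm/s
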